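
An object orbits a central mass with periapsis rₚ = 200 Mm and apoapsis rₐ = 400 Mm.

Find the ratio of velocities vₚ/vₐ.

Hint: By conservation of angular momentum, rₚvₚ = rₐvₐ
rₚ = 200 Mm = 2 × 10^8 m
rₐ = 400 Mm = 4 × 10^8 m
rₚvₚ = rₐvₐ  ⇒  vₚ/vₐ = rₐ/rₚ
vₚ/vₐ = (4 × 10^8) / (2 × 10^8) = 2

Final answer: vₚ/vₐ = 2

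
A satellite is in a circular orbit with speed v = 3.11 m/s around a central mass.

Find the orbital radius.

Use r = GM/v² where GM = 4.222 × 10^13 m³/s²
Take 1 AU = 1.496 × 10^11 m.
v = 3.11 m/s
GM = 4.222 × 10^13 m³/s²
v² = 9.6721 m²/s²
r = GM/v² = (4.222 × 10^13) / 9.6721 = 4.36513 × 10^12 m ≈ 29.18 AU

Final answer: 29.18 AU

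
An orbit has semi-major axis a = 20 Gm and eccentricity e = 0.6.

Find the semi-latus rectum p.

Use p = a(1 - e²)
a = 20 Gm = 2 × 10^10 m
e = 0.6,  e² = 0.36,  1 − e² = 0.64
p = a(1 − e²) = 2 × 10^10 m × 0.64 = 1.28 × 10^10 m ≈ 12.8 Gm

Final answer: p = 12.8 Gm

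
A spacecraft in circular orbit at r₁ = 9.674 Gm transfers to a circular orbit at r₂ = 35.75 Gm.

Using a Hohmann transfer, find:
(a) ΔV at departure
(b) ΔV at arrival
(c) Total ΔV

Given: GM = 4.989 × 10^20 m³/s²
r₁ = 9.674 Gm = 9.674 × 10^9 m
r₂ = 35.75 Gm = 3.575 × 10^10 m
GM = 4.989 × 10^20 m³/s²
Transfer ellipse: a_t = (r₁ + r₂)/2 = 2.2712 × 10^10 m
Circular speed at r₁: v₁ = √(GM/r₁) = 227093 m/s
Transfer speed at r₁ (periapsis): v₁ₜ = √(GM(2/r₁ − 1/a_t)) = 284914 m/s
(a) ΔV₁ = v₁ₜ − v₁ = 57821.2 m/s ≈ 57.82 km/s
Circular speed at r₂: v₂ = √(GM/r₂) = 118132 m/s
Transfer speed at r₂ (apoapsis): v₂ₜ = √(GM(2/r₂ − 1/a_t)) = 77098.2 m/s
(b) ΔV₂ = v₂ − v₂ₜ = 41034.1 m/s ≈ 41.03 km/s
(c) ΔV_total = ΔV₁ + ΔV₂ = 98855.3 m/s ≈ 98.86 km/s

Final answer:
(a) ΔV₁ = 57.82 km/s
(b) ΔV₂ = 41.03 km/s
(c) ΔV_total = 98.86 km/s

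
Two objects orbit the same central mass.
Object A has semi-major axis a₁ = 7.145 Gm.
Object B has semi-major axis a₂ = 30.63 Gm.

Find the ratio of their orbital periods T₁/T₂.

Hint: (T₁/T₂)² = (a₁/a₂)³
a₁ = 7.145 Gm = 7.145 × 10^9 m
a₂ = 30.63 Gm = 3.063 × 10^10 m
a₁/a₂ = 0.233268
T₁/T₂ = (a₁/a₂)^(3/2) = (0.233268)^1.5 = 0.112663

Final answer: T₁/T₂ = 0.1127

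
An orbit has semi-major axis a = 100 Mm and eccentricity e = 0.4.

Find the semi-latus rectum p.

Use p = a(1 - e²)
a = 100 Mm = 1 × 10^8 m
e = 0.4,  e² = 0.16,  1 − e² = 0.84
p = a(1 − e²) = 1 × 10^8 m × 0.84 = 8.4 × 10^7 m ≈ 84 Mm

Final answer: p = 84 Mm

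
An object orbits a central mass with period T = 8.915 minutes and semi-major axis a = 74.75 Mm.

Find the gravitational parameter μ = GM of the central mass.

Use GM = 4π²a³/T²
T = 8.915 minutes = 534.9 s
a = 74.75 Mm = 7.475 × 10^7 m
a³ = 4.1767 × 10^23 m³
T² = 286118 s²
GM = 4π² × (4.1767 × 10^23) / 286118 = 5.76299 × 10^19 m³/s²
GM ≈ 5.763 × 10^19 m³/s²

Final answer: GM = 5.763 × 10^19 m³/s²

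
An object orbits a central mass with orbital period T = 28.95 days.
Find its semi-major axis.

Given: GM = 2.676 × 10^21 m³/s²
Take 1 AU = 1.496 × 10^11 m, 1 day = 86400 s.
T = 28.95 days = 2.50128 × 10^6 s
GM = 2.676 × 10^21 m³/s²
Kepler's third law: a³ = GM T² / (4π²)
T² = 6.2564 × 10^12 s²
a³ = (2.676 × 10^21) × (6.2564 × 10^12) / (4π²) = 4.24083 × 10^32 m³
a = (a³)^(1/3) = 7.51306 × 10^10 m ≈ 0.5022 AU

Final answer: 0.5022 AU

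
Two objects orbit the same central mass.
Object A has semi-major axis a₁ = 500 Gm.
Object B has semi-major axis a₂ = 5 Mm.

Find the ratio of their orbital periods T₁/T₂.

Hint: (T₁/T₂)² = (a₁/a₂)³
a₁ = 500 Gm = 5 × 10^11 m
a₂ = 5 Mm = 5 × 10^6 m
a₁/a₂ = 100000
T₁/T₂ = (a₁/a₂)^(3/2) = (100000)^1.5 = 3.16228 × 10^7

Final answer: T₁/T₂ = 3.162 × 10^7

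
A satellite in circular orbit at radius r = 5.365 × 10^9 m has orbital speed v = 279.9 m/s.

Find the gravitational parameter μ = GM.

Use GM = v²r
r = 5.365 × 10^9 m
v = 279.9 m/s
v² = 78344 m²/s²
GM = v²r = 78344 × 5.365 × 10^9 = 4.20316 × 10^14 m³/s²
GM ≈ 4.203 × 10^14 m³/s²

Final answer: GM = 4.203 × 10^14 m³/s²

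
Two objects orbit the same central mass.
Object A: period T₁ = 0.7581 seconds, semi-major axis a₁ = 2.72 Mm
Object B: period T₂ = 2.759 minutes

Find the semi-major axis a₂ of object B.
T₁ = 0.7581 seconds
T₂ = 2.759 minutes = 165.54 s
a₁ = 2.72 Mm = 2.72 × 10^6 m
Kepler's third law: (T₂/T₁)² = (a₂/a₁)³  ⇒  a₂ = a₁ (T₂/T₁)^(2/3)
T₂/T₁ = 218.362
(T₂/T₁)^(2/3) = 36.2619
a₂ = 2.72 × 10^6 m × 36.2619 = 9.86325 × 10^7 m ≈ 98.63 Mm

Final answer: a₂ = 98.63 Mm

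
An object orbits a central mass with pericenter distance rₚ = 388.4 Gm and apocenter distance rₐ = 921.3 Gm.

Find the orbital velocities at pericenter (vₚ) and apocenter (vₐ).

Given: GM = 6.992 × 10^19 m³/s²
rₚ = 388.4 Gm = 3.884 × 10^11 m
rₐ = 921.3 Gm = 9.213 × 10^11 m
GM = 6.992 × 10^19 m³/s²
a = (rₚ + rₐ)/2 = 6.5485 × 10^11 m
Vis-viva: v² = GM (2/r − 1/a)
vₚ² = 6.992 × 10^19 × (5.14933 × 10^-12 − 1.52707 × 10^-12) = 2.53269 × 10^8 m²/s²
vₚ = 15914.4 m/s ≈ 15.91 km/s
vₐ² = 6.992 × 10^19 × (2.17085 × 10^-12 − 1.52707 × 10^-12) = 4.5013 × 10^7 m²/s²
vₐ = 6709.17 m/s ≈ 6.709 km/s

Final answer: vₚ = 15.91 km/s, vₐ = 6.709 km/s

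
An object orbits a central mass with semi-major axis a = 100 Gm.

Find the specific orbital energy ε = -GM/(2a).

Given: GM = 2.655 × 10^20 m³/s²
a = 100 Gm = 1 × 10^11 m
GM = 2.655 × 10^20 m³/s²
2a = 2 × 10^11 m
ε = −GM/(2a) = -1.3275 × 10^9 J/kg ≈ -1.327 GJ/kg

Final answer: -1.327 GJ/kg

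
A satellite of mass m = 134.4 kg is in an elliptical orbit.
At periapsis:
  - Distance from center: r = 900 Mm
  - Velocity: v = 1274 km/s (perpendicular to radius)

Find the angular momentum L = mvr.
r = 900 Mm = 9 × 10^8 m
v = 1274 km/s = 1.274 × 10^6 m/s
vr = 1.274 × 10^6 × 9 × 10^8 = 1.1466 × 10^15 m²/s
L = m × vr = 134.4 × 1.1466 × 10^15 = 1.54103 × 10^17 kg·m²/s ≈ 1.541 × 10^17 kg·m²/s

Final answer: L = 1.541 × 10^17 kg·m²/s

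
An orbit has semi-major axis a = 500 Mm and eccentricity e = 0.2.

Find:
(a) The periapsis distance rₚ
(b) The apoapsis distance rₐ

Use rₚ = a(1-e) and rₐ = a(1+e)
a = 500 Mm = 5 × 10^8 m
e = 0.2:  1 − e = 0.8,  1 + e = 1.2
(a) rₚ = a(1 − e) = 5 × 10^8 m × 0.8 = 4 × 10^8 m ≈ 400 Mm
(b) rₐ = a(1 + e) = 5 × 10^8 m × 1.2 = 6 × 10^8 m ≈ 600 Mm

Final answer:
(a) rₚ = 400 Mm
(b) rₐ = 600 Mm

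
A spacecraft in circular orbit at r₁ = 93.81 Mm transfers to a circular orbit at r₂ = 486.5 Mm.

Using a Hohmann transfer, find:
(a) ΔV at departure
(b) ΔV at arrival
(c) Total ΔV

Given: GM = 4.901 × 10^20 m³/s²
r₁ = 93.81 Mm = 9.381 × 10^7 m
r₂ = 486.5 Mm = 4.865 × 10^8 m
GM = 4.901 × 10^20 m³/s²
Transfer ellipse: a_t = (r₁ + r₂)/2 = 2.90155 × 10^8 m
Circular speed at r₁: v₁ = √(GM/r₁) = 2.28569 × 10^6 m/s
Transfer speed at r₁ (periapsis): v₁ₜ = √(GM(2/r₁ − 1/a_t)) = 2.95968 × 10^6 m/s
(a) ΔV₁ = v₁ₜ − v₁ = 673984 m/s ≈ 674 km/s
Circular speed at r₂: v₂ = √(GM/r₂) = 1.00369 × 10^6 m/s
Transfer speed at r₂ (apoapsis): v₂ₜ = √(GM(2/r₂ − 1/a_t)) = 570703 m/s
(b) ΔV₂ = v₂ − v₂ₜ = 432990 m/s ≈ 433 km/s
(c) ΔV_total = ΔV₁ + ΔV₂ = 1.10697 × 10^6 m/s ≈ 1107 km/s

Final answer:
(a) ΔV₁ = 674 km/s
(b) ΔV₂ = 433 km/s
(c) ΔV_total = 1107 km/s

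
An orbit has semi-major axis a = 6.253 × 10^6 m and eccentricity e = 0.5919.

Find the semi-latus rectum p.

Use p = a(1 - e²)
a = 6.253 × 10^6 m
e = 0.5919,  e² = 0.350346,  1 − e² = 0.649654
p = a(1 − e²) = 6.253 × 10^6 m × 0.649654 = 4.06229 × 10^6 m ≈ 4.062 × 10^6 m

Final answer: p = 4.062 × 10^6 m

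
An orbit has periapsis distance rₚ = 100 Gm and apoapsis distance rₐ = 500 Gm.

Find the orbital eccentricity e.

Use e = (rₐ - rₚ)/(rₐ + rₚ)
rₚ = 100 Gm = 1 × 10^11 m
rₐ = 500 Gm = 5 × 10^11 m
rₐ − rₚ = 4 × 10^11 m
rₐ + rₚ = 6 × 10^11 m
e = (rₐ − rₚ)/(rₐ + rₚ) = 0.666667

Final answer: e = 0.6667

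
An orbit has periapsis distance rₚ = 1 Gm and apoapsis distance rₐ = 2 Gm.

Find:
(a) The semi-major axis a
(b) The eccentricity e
rₚ = 1 Gm = 1 × 10^9 m
rₐ = 2 Gm = 2 × 10^9 m
(a) a = (rₚ + rₐ)/2 = 1.5 × 10^9 m ≈ 1.5 Gm
(b) e = (rₐ − rₚ)/(rₐ + rₚ) = (1 × 10^9) / (3 × 10^9) = 0.333333

Final answer:
(a) a = 1.5 Gm
(b) e = 0.3333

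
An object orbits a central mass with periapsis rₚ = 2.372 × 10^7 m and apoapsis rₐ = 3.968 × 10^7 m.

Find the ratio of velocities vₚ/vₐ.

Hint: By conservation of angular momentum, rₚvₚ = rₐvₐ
rₚ = 2.372 × 10^7 m
rₐ = 3.968 × 10^7 m
rₚvₚ = rₐvₐ  ⇒  vₚ/vₐ = rₐ/rₚ
vₚ/vₐ = (3.968 × 10^7) / (2.372 × 10^7) = 1.67285

Final answer: vₚ/vₐ = 1.673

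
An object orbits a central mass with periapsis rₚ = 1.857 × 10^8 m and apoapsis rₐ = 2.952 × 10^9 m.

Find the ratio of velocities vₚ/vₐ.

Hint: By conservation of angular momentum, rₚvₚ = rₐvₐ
rₚ = 1.857 × 10^8 m
rₐ = 2.952 × 10^9 m
rₚvₚ = rₐvₐ  ⇒  vₚ/vₐ = rₐ/rₚ
vₚ/vₐ = (2.952 × 10^9) / (1.857 × 10^8) = 15.8966

Final answer: vₚ/vₐ = 15.9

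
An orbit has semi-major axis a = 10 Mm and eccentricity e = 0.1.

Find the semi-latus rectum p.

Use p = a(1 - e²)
a = 10 Mm = 1 × 10^7 m
e = 0.1,  e² = 0.01,  1 − e² = 0.99
p = a(1 − e²) = 1 × 10^7 m × 0.99 = 9.9 × 10^6 m ≈ 9.9 Mm

Final answer: p = 9.9 Mm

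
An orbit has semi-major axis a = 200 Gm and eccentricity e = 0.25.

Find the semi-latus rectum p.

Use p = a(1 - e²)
a = 200 Gm = 2 × 10^11 m
e = 0.25,  e² = 0.0625,  1 − e² = 0.9375
p = a(1 − e²) = 2 × 10^11 m × 0.9375 = 1.875 × 10^11 m ≈ 187.5 Gm

Final answer: p = 187.5 Gm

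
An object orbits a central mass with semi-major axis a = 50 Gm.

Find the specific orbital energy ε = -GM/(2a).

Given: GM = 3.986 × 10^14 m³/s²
a = 50 Gm = 5 × 10^10 m
GM = 3.986 × 10^14 m³/s²
2a = 1 × 10^11 m
ε = −GM/(2a) = -3986 J/kg ≈ -3.986 kJ/kg

Final answer: -3.986 kJ/kg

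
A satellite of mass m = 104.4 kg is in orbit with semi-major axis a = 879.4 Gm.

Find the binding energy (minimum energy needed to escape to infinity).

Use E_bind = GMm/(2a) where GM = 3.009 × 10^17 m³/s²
a = 879.4 Gm = 8.794 × 10^11 m
GM = 3.009 × 10^17 m³/s²
m = 104.4 kg
GMm = 3.009 × 10^17 × 104.4 = 3.1414 × 10^19 m³·kg/s²
2a = 1.7588 × 10^12 m
E_bind = GMm/(2a) = 1.7861 × 10^7 J ≈ 17.86 MJ

Final answer: 17.86 MJ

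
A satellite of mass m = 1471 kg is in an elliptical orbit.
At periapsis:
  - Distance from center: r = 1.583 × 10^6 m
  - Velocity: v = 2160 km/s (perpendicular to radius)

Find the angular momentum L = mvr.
r = 1.583 × 10^6 m
v = 2160 km/s = 2.16 × 10^6 m/s
vr = 2.16 × 10^6 × 1.583 × 10^6 = 3.41928 × 10^12 m²/s
L = m × vr = 1471 × 3.41928 × 10^12 = 5.02976 × 10^15 kg·m²/s ≈ 5.03 × 10^15 kg·m²/s

Final answer: L = 5.03 × 10^15 kg·m²/s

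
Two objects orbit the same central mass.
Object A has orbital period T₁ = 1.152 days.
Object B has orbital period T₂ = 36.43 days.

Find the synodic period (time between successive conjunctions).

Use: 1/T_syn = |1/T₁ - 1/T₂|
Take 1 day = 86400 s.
T₁ = 1.152 days = 99532.8 s
T₂ = 36.43 days = 3.14755 × 10^6 s
1/T₁ = 1.00469 × 10^-5 s⁻¹
1/T₂ = 3.17707 × 10^-7 s⁻¹
|1/T₁ − 1/T₂| = 9.72923 × 10^-6 s⁻¹
T_syn = 1 / |1/T₁ − 1/T₂| = 102783 s ≈ 1.19 days

Final answer: T_syn = 1.19 days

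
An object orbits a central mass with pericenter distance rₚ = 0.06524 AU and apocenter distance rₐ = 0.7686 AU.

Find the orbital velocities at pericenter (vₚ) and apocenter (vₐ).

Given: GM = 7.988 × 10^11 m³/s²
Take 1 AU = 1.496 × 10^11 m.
rₚ = 0.06524 AU = 9.7599 × 10^9 m
rₐ = 0.7686 AU = 1.14983 × 10^11 m
GM = 7.988 × 10^11 m³/s²
a = (rₚ + rₐ)/2 = 6.23712 × 10^10 m
Vis-viva: v² = GM (2/r − 1/a)
vₚ² = 7.988 × 10^11 × (2.0492 × 10^-10 − 1.6033 × 10^-11) = 150.883 m²/s²
vₚ = 12.2834 m/s ≈ 12.28 m/s
vₐ² = 7.988 × 10^11 × (1.73939 × 10^-11 − 1.6033 × 10^-11) = 1.08709 m²/s²
vₐ = 1.04264 m/s ≈ 1.043 m/s

Final answer: vₚ = 12.28 m/s, vₐ = 1.043 m/s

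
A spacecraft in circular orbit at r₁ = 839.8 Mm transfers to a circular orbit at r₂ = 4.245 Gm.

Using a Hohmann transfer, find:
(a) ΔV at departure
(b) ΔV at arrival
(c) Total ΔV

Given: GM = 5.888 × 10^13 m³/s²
r₁ = 839.8 Mm = 8.398 × 10^8 m
r₂ = 4.245 Gm = 4.245 × 10^9 m
GM = 5.888 × 10^13 m³/s²
Transfer ellipse: a_t = (r₁ + r₂)/2 = 2.5424 × 10^9 m
Circular speed at r₁: v₁ = √(GM/r₁) = 264.787 m/s
Transfer speed at r₁ (periapsis): v₁ₜ = √(GM(2/r₁ − 1/a_t)) = 342.147 m/s
(a) ΔV₁ = v₁ₜ − v₁ = 77.3605 m/s ≈ 77.36 m/s
Circular speed at r₂: v₂ = √(GM/r₂) = 117.773 m/s
Transfer speed at r₂ (apoapsis): v₂ₜ = √(GM(2/r₂ − 1/a_t)) = 67.6879 m/s
(b) ΔV₂ = v₂ − v₂ₜ = 50.0849 m/s ≈ 50.08 m/s
(c) ΔV_total = ΔV₁ + ΔV₂ = 127.445 m/s ≈ 127.4 m/s

Final answer:
(a) ΔV₁ = 77.36 m/s
(b) ΔV₂ = 50.08 m/s
(c) ΔV_total = 127.4 m/s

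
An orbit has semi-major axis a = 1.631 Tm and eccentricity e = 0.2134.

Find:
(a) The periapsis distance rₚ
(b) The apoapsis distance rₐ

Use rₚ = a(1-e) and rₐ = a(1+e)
a = 1.631 Tm = 1.631 × 10^12 m
e = 0.2134:  1 − e = 0.7866,  1 + e = 1.2134
(a) rₚ = a(1 − e) = 1.631 × 10^12 m × 0.7866 = 1.28294 × 10^12 m ≈ 1.283 Tm
(b) rₐ = a(1 + e) = 1.631 × 10^12 m × 1.2134 = 1.97906 × 10^12 m ≈ 1.979 Tm

Final answer:
(a) rₚ = 1.283 Tm
(b) rₐ = 1.979 Tm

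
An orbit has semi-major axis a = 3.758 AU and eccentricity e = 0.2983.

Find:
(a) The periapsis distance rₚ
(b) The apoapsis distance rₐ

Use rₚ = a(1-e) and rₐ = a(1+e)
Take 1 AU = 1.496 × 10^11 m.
a = 3.758 AU = 5.62197 × 10^11 m
e = 0.2983:  1 − e = 0.7017,  1 + e = 1.2983
(a) rₚ = a(1 − e) = 5.62197 × 10^11 m × 0.7017 = 3.94493 × 10^11 m ≈ 2.637 AU
(b) rₐ = a(1 + e) = 5.62197 × 10^11 m × 1.2983 = 7.299 × 10^11 m ≈ 4.879 AU

Final answer:
(a) rₚ = 2.637 AU
(b) rₐ = 4.879 AU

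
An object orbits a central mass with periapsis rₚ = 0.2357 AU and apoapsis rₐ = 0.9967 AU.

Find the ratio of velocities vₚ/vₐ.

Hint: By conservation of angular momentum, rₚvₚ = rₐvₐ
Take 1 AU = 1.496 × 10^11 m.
rₚ = 0.2357 AU = 3.52607 × 10^10 m
rₐ = 0.9967 AU = 1.49106 × 10^11 m
rₚvₚ = rₐvₐ  ⇒  vₚ/vₐ = rₐ/rₚ
vₚ/vₐ = (1.49106 × 10^11) / (3.52607 × 10^10) = 4.22868

Final answer: vₚ/vₐ = 4.229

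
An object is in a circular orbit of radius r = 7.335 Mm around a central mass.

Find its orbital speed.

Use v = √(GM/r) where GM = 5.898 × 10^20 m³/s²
r = 7.335 Mm = 7.335 × 10^6 m
GM = 5.898 × 10^20 m³/s²
GM/r = (5.898 × 10^20) / (7.335 × 10^6) = 8.0409 × 10^13 m²/s²
v = √(GM/r) = 8.96711 × 10^6 m/s ≈ 8967 km/s

Final answer: 8967 km/s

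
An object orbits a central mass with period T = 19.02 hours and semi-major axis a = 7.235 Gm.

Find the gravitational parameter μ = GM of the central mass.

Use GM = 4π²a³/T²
T = 19.02 hours = 68472 s
a = 7.235 Gm = 7.235 × 10^9 m
a³ = 3.78718 × 10^29 m³
T² = 4.68841 × 10^9 s²
GM = 4π² × (3.78718 × 10^29) / (4.68841 × 10^9) = 3.18896 × 10^21 m³/s²
GM ≈ 3.189 × 10^21 m³/s²

Final answer: GM = 3.189 × 10^21 m³/s²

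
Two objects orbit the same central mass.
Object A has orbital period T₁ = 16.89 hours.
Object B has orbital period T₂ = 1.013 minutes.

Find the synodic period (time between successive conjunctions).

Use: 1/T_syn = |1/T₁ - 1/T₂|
T₁ = 16.89 hours = 60804 s
T₂ = 1.013 minutes = 60.78 s
1/T₁ = 1.64463 × 10^-5 s⁻¹
1/T₂ = 0.0164528 s⁻¹
|1/T₁ − 1/T₂| = 0.0164363 s⁻¹
T_syn = 1 / |1/T₁ − 1/T₂| = 60.8408 s ≈ 1.014 minutes

Final answer: T_syn = 1.014 minutes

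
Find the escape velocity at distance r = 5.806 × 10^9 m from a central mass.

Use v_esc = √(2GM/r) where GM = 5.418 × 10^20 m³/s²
r = 5.806 × 10^9 m
GM = 5.418 × 10^20 m³/s²
2GM/r = 2 × (5.418 × 10^20) / (5.806 × 10^9) = 1.86635 × 10^11 m²/s²
v_esc = √(2GM/r) = 432012 m/s ≈ 432 km/s

Final answer: 432 km/s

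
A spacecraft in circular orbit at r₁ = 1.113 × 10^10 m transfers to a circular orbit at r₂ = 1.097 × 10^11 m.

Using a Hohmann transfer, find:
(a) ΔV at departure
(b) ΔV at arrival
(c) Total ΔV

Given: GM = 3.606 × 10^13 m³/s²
r₁ = 1.113 × 10^10 m
r₂ = 1.097 × 10^11 m
GM = 3.606 × 10^13 m³/s²
Transfer ellipse: a_t = (r₁ + r₂)/2 = 6.0415 × 10^10 m
Circular speed at r₁: v₁ = √(GM/r₁) = 56.9201 m/s
Transfer speed at r₁ (periapsis): v₁ₜ = √(GM(2/r₁ − 1/a_t)) = 76.7001 m/s
(a) ΔV₁ = v₁ₜ − v₁ = 19.7801 m/s ≈ 19.78 m/s
Circular speed at r₂: v₂ = √(GM/r₂) = 18.1305 m/s
Transfer speed at r₂ (apoapsis): v₂ₜ = √(GM(2/r₂ − 1/a_t)) = 7.78188 m/s
(b) ΔV₂ = v₂ − v₂ₜ = 10.3486 m/s ≈ 10.35 m/s
(c) ΔV_total = ΔV₁ + ΔV₂ = 30.1287 m/s ≈ 30.13 m/s

Final answer:
(a) ΔV₁ = 19.78 m/s
(b) ΔV₂ = 10.35 m/s
(c) ΔV_total = 30.13 m/s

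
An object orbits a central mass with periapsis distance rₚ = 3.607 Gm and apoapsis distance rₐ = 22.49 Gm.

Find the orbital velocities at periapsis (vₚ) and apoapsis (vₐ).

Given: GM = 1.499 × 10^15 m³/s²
rₚ = 3.607 Gm = 3.607 × 10^9 m
rₐ = 22.49 Gm = 2.249 × 10^10 m
GM = 1.499 × 10^15 m³/s²
a = (rₚ + rₐ)/2 = 1.30485 × 10^10 m
Vis-viva: v² = GM (2/r − 1/a)
vₚ² = 1.499 × 10^15 × (5.54477 × 10^-10 − 7.66372 × 10^-11) = 716283 m²/s²
vₚ = 846.335 m/s ≈ 846.3 m/s
vₐ² = 1.499 × 10^15 × (8.89284 × 10^-11 − 7.66372 × 10^-11) = 18424.6 m²/s²
vₐ = 135.737 m/s ≈ 135.7 m/s

Final answer: vₚ = 846.3 m/s, vₐ = 135.7 m/s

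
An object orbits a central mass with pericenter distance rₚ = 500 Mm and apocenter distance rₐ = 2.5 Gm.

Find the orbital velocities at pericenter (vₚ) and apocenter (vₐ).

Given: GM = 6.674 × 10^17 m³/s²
rₚ = 500 Mm = 5 × 10^8 m
rₐ = 2.5 Gm = 2.5 × 10^9 m
GM = 6.674 × 10^17 m³/s²
a = (rₚ + rₐ)/2 = 1.5 × 10^9 m
Vis-viva: v² = GM (2/r − 1/a)
vₚ² = 6.674 × 10^17 × (4 × 10^-9 − 6.66667 × 10^-10) = 2.22467 × 10^9 m²/s²
vₚ = 47166.4 m/s ≈ 47.17 km/s
vₐ² = 6.674 × 10^17 × (8 × 10^-10 − 6.66667 × 10^-10) = 8.89867 × 10^7 m²/s²
vₐ = 9433.27 m/s ≈ 9.433 km/s

Final answer: vₚ = 47.17 km/s, vₐ = 9.433 km/s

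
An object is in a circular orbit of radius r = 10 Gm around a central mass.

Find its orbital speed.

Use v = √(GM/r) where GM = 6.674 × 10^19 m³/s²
r = 10 Gm = 1 × 10^10 m
GM = 6.674 × 10^19 m³/s²
GM/r = (6.674 × 10^19) / (1 × 10^10) = 6.674 × 10^9 m²/s²
v = √(GM/r) = 81694.6 m/s ≈ 81.69 km/s

Final answer: 81.69 km/s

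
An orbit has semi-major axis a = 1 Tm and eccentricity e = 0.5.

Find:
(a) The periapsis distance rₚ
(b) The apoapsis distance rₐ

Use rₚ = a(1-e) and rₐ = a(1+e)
a = 1 Tm = 1 × 10^12 m
e = 0.5:  1 − e = 0.5,  1 + e = 1.5
(a) rₚ = a(1 − e) = 1 × 10^12 m × 0.5 = 5 × 10^11 m ≈ 500 Gm
(b) rₐ = a(1 + e) = 1 × 10^12 m × 1.5 = 1.5 × 10^12 m ≈ 1.5 Tm

Final answer:
(a) rₚ = 500 Gm
(b) rₐ = 1.5 Tm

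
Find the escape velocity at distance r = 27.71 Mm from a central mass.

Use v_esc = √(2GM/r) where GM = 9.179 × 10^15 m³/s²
r = 27.71 Mm = 2.771 × 10^7 m
GM = 9.179 × 10^15 m³/s²
2GM/r = 2 × (9.179 × 10^15) / (2.771 × 10^7) = 6.62505 × 10^8 m²/s²
v_esc = √(2GM/r) = 25739.2 m/s ≈ 25.74 km/s

Final answer: 25.74 km/s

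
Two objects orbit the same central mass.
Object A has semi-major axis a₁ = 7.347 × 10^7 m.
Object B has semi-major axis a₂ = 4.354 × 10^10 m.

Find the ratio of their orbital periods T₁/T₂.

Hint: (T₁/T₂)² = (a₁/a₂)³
a₁ = 7.347 × 10^7 m
a₂ = 4.354 × 10^10 m
a₁/a₂ = 0.00168741
T₁/T₂ = (a₁/a₂)^(3/2) = (0.00168741)^1.5 = 6.93158 × 10^-5

Final answer: T₁/T₂ = 6.932 × 10^-5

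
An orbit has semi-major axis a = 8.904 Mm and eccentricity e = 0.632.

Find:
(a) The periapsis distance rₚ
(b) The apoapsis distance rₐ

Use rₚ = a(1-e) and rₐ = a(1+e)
a = 8.904 Mm = 8.904 × 10^6 m
e = 0.632:  1 − e = 0.368,  1 + e = 1.632
(a) rₚ = a(1 − e) = 8.904 × 10^6 m × 0.368 = 3.27667 × 10^6 m ≈ 3.277 Mm
(b) rₐ = a(1 + e) = 8.904 × 10^6 m × 1.632 = 1.45313 × 10^7 m ≈ 14.53 Mm

Final answer:
(a) rₚ = 3.277 Mm
(b) rₐ = 14.53 Mm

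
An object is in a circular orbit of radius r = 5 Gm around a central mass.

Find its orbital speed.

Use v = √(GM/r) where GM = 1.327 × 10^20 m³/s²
r = 5 Gm = 5 × 10^9 m
GM = 1.327 × 10^20 m³/s²
GM/r = (1.327 × 10^20) / (5 × 10^9) = 2.654 × 10^10 m²/s²
v = √(GM/r) = 162911 m/s ≈ 162.9 km/s

Final answer: 162.9 km/s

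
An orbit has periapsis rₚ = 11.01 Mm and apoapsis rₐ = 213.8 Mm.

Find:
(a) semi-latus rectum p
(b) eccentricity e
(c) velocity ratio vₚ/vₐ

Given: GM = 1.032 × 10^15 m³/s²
rₚ = 11.01 Mm = 1.101 × 10^7 m
rₐ = 213.8 Mm = 2.138 × 10^8 m
GM = 1.032 × 10^15 m³/s²
a = (rₚ + rₐ)/2 = 1.12405 × 10^8 m
e = (rₐ − rₚ)/(rₐ + rₚ) = (2.0279 × 10^8) / (2.2481 × 10^8) = 0.902051
(a) 1 − e² = 0.186305;  p = a(1 − e²) = 1.12405 × 10^8 × 0.186305 = 2.09416 × 10^7 m ≈ 20.94 Mm
(b) e = 0.902051 ≈ 0.9021
(c) vₚ/vₐ = rₐ/rₚ (angular momentum) = (2.138 × 10^8) / (1.101 × 10^7) = 19.4187 ≈ 19.42

Final answer:
(a) semi-latus rectum p = 20.94 Mm
(b) eccentricity e = 0.9021
(c) velocity ratio vₚ/vₐ = 19.42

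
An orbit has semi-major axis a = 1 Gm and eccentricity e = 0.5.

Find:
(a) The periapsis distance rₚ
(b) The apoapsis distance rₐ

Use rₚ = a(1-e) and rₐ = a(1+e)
a = 1 Gm = 1 × 10^9 m
e = 0.5:  1 − e = 0.5,  1 + e = 1.5
(a) rₚ = a(1 − e) = 1 × 10^9 m × 0.5 = 5 × 10^8 m ≈ 500 Mm
(b) rₐ = a(1 + e) = 1 × 10^9 m × 1.5 = 1.5 × 10^9 m ≈ 1.5 Gm

Final answer:
(a) rₚ = 500 Mm
(b) rₐ = 1.5 Gm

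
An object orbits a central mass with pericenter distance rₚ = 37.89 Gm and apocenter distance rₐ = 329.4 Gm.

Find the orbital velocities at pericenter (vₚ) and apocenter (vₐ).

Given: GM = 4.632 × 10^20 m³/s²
rₚ = 37.89 Gm = 3.789 × 10^10 m
rₐ = 329.4 Gm = 3.294 × 10^11 m
GM = 4.632 × 10^20 m³/s²
a = (rₚ + rₐ)/2 = 1.83645 × 10^11 m
Vis-viva: v² = GM (2/r − 1/a)
vₚ² = 4.632 × 10^20 × (5.27844 × 10^-11 − 5.44529 × 10^-12) = 2.19275 × 10^10 m²/s²
vₚ = 148079 m/s ≈ 148.1 km/s
vₐ² = 4.632 × 10^20 × (6.07165 × 10^-12 − 5.44529 × 10^-12) = 2.90129 × 10^8 m²/s²
vₐ = 17033.2 m/s ≈ 17.03 km/s

Final answer: vₚ = 148.1 km/s, vₐ = 17.03 km/s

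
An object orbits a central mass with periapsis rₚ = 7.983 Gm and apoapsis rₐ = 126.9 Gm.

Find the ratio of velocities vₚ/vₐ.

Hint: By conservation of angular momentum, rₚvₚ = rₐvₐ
rₚ = 7.983 Gm = 7.983 × 10^9 m
rₐ = 126.9 Gm = 1.269 × 10^11 m
rₚvₚ = rₐvₐ  ⇒  vₚ/vₐ = rₐ/rₚ
vₚ/vₐ = (1.269 × 10^11) / (7.983 × 10^9) = 15.8963

Final answer: vₚ/vₐ = 15.9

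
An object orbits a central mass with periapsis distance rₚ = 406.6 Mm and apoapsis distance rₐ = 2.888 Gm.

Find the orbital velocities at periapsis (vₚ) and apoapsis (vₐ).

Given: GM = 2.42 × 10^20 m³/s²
rₚ = 406.6 Mm = 4.066 × 10^8 m
rₐ = 2.888 Gm = 2.888 × 10^9 m
GM = 2.42 × 10^20 m³/s²
a = (rₚ + rₐ)/2 = 1.6473 × 10^9 m
Vis-viva: v² = GM (2/r − 1/a)
vₚ² = 2.42 × 10^20 × (4.91884 × 10^-9 − 6.07054 × 10^-10) = 1.04345 × 10^12 m²/s²
vₚ = 1.02149 × 10^6 m/s ≈ 1021 km/s
vₐ² = 2.42 × 10^20 × (6.92521 × 10^-10 − 6.07054 × 10^-10) = 2.0683 × 10^10 m²/s²
vₐ = 143816 m/s ≈ 143.8 km/s

Final answer: vₚ = 1021 km/s, vₐ = 143.8 km/s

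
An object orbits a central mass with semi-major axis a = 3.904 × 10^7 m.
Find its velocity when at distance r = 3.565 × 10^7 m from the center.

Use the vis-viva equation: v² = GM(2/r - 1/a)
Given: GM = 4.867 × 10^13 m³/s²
a = 3.904 × 10^7 m
r = 3.565 × 10^7 m
GM = 4.867 × 10^13 m³/s²
2/r − 1/a = 5.6101 × 10^-8 − 2.56148 × 10^-8 = 3.04862 × 10^-8 m⁻¹
v² = GM (2/r − 1/a) = 1.48376 × 10^6 m²/s²
v = 1218.1 m/s ≈ 1.218 km/s

Final answer: 1.218 km/s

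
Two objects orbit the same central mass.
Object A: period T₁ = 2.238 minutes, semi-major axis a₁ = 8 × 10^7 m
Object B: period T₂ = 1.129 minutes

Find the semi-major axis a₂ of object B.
T₁ = 2.238 minutes = 134.28 s
T₂ = 1.129 minutes = 67.74 s
a₁ = 8 × 10^7 m
Kepler's third law: (T₂/T₁)² = (a₂/a₁)³  ⇒  a₂ = a₁ (T₂/T₁)^(2/3)
T₂/T₁ = 0.504468
(T₂/T₁)^(2/3) = 0.633708
a₂ = 8 × 10^7 m × 0.633708 = 5.06966 × 10^7 m ≈ 5.07 × 10^7 m

Final answer: a₂ = 5.07 × 10^7 m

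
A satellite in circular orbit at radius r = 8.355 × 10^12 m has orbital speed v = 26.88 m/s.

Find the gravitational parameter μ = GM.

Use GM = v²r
r = 8.355 × 10^12 m
v = 26.88 m/s
v² = 722.534 m²/s²
GM = v²r = 722.534 × 8.355 × 10^12 = 6.03677 × 10^15 m³/s²
GM ≈ 6.037 × 10^15 m³/s²

Final answer: GM = 6.037 × 10^15 m³/s²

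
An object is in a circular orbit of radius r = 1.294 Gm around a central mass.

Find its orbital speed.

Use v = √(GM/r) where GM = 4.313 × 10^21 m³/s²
r = 1.294 Gm = 1.294 × 10^9 m
GM = 4.313 × 10^21 m³/s²
GM/r = (4.313 × 10^21) / (1.294 × 10^9) = 3.33308 × 10^12 m²/s²
v = √(GM/r) = 1.82567 × 10^6 m/s ≈ 1826 km/s

Final answer: 1826 km/s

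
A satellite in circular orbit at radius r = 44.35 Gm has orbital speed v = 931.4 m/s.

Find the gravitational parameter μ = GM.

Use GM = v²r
r = 44.35 Gm = 4.435 × 10^10 m
v = 931.4 m/s
v² = 867506 m²/s²
GM = v²r = 867506 × 4.435 × 10^10 = 3.84739 × 10^16 m³/s²
GM ≈ 3.847 × 10^16 m³/s²

Final answer: GM = 3.847 × 10^16 m³/s²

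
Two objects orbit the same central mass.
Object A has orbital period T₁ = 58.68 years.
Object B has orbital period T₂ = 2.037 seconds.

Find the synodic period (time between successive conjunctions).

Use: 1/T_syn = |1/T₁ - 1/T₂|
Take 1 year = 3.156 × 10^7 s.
T₁ = 58.68 years = 1.85194 × 10^9 s
T₂ = 2.037 seconds
1/T₁ = 5.39974 × 10^-10 s⁻¹
1/T₂ = 0.490918 s⁻¹
|1/T₁ − 1/T₂| = 0.490918 s⁻¹
T_syn = 1 / |1/T₁ − 1/T₂| = 2.037 s ≈ 2.037 seconds

Final answer: T_syn = 2.037 seconds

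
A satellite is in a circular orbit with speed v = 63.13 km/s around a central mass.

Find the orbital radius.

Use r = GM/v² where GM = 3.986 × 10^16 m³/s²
v = 63.13 km/s = 63130 m/s
GM = 3.986 × 10^16 m³/s²
v² = 3.9854 × 10^9 m²/s²
r = GM/v² = (3.986 × 10^16) / (3.9854 × 10^9) = 1.00015 × 10^7 m ≈ 10 Mm

Final answer: 10 Mm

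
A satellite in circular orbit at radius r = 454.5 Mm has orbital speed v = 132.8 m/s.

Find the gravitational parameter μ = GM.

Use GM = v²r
r = 454.5 Mm = 4.545 × 10^8 m
v = 132.8 m/s
v² = 17635.8 m²/s²
GM = v²r = 17635.8 × 4.545 × 10^8 = 8.01549 × 10^12 m³/s²
GM ≈ 8.015 × 10^12 m³/s²

Final answer: GM = 8.015 × 10^12 m³/s²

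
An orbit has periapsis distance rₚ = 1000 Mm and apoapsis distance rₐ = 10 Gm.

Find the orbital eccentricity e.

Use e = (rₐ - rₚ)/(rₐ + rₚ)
rₚ = 1000 Mm = 1 × 10^9 m
rₐ = 10 Gm = 1 × 10^10 m
rₐ − rₚ = 9 × 10^9 m
rₐ + rₚ = 1.1 × 10^10 m
e = (rₐ − rₚ)/(rₐ + rₚ) = 0.818182

Final answer: e = 0.8182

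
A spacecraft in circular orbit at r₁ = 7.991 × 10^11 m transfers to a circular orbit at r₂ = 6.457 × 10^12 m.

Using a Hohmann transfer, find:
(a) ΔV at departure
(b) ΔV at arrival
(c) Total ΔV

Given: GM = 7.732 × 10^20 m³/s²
r₁ = 7.991 × 10^11 m
r₂ = 6.457 × 10^12 m
GM = 7.732 × 10^20 m³/s²
Transfer ellipse: a_t = (r₁ + r₂)/2 = 3.62805 × 10^12 m
Circular speed at r₁: v₁ = √(GM/r₁) = 31106.1 m/s
Transfer speed at r₁ (periapsis): v₁ₜ = √(GM(2/r₁ − 1/a_t)) = 41497.7 m/s
(a) ΔV₁ = v₁ₜ − v₁ = 10391.6 m/s ≈ 10.39 km/s
Circular speed at r₂: v₂ = √(GM/r₂) = 10942.9 m/s
Transfer speed at r₂ (apoapsis): v₂ₜ = √(GM(2/r₂ − 1/a_t)) = 5135.64 m/s
(b) ΔV₂ = v₂ − v₂ₜ = 5807.21 m/s ≈ 5.807 km/s
(c) ΔV_total = ΔV₁ + ΔV₂ = 16198.8 m/s ≈ 16.2 km/s

Final answer:
(a) ΔV₁ = 10.39 km/s
(b) ΔV₂ = 5.807 km/s
(c) ΔV_total = 16.2 km/s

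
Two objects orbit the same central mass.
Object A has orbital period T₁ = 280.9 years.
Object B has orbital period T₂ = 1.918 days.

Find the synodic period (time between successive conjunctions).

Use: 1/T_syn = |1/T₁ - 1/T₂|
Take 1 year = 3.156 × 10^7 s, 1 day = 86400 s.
T₁ = 280.9 years = 8.8652 × 10^9 s
T₂ = 1.918 days = 165715 s
1/T₁ = 1.12801 × 10^-10 s⁻¹
1/T₂ = 6.03445 × 10^-6 s⁻¹
|1/T₁ − 1/T₂| = 6.03434 × 10^-6 s⁻¹
T_syn = 1 / |1/T₁ − 1/T₂| = 165718 s ≈ 1.918 days

Final answer: T_syn = 1.918 days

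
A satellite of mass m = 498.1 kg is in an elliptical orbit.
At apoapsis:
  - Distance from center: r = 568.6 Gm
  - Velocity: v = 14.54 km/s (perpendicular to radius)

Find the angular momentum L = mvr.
r = 568.6 Gm = 5.686 × 10^11 m
v = 14.54 km/s = 14540 m/s
vr = 14540 × 5.686 × 10^11 = 8.26744 × 10^15 m²/s
L = m × vr = 498.1 × 8.26744 × 10^15 = 4.11801 × 10^18 kg·m²/s ≈ 4.118 × 10^18 kg·m²/s

Final answer: L = 4.118 × 10^18 kg·m²/s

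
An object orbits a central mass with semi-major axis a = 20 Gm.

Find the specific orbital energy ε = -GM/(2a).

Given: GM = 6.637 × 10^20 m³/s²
a = 20 Gm = 2 × 10^10 m
GM = 6.637 × 10^20 m³/s²
2a = 4 × 10^10 m
ε = −GM/(2a) = -1.65925 × 10^10 J/kg ≈ -16.59 GJ/kg

Final answer: -16.59 GJ/kg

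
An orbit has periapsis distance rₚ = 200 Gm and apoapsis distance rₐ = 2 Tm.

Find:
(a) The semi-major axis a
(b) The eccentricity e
rₚ = 200 Gm = 2 × 10^11 m
rₐ = 2 Tm = 2 × 10^12 m
(a) a = (rₚ + rₐ)/2 = 1.1 × 10^12 m ≈ 1.1 Tm
(b) e = (rₐ − rₚ)/(rₐ + rₚ) = (1.8 × 10^12) / (2.2 × 10^12) = 0.818182

Final answer:
(a) a = 1.1 Tm
(b) e = 0.8182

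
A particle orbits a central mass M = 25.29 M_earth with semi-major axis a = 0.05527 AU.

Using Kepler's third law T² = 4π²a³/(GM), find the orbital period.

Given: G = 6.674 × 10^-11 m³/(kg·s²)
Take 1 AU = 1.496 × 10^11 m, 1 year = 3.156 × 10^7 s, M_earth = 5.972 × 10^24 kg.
M = 25.29 M_earth = 1.51032 × 10^26 kg
GM = G × M = 6.674 × 10^-11 × 1.51032 × 10^26 = 1.00799 × 10^16 m³/s²
a = 0.05527 AU = 8.26839 × 10^9 m
a³ = 5.65279 × 10^29 m³
T = 2π √(a³/GM) = 2π √((5.65279 × 10^29) / (1.00799 × 10^16)) = 2π × 7.48866 × 10^6 s
T = 4.70526 × 10^7 s ≈ 1.491 years

Final answer: 1.491 years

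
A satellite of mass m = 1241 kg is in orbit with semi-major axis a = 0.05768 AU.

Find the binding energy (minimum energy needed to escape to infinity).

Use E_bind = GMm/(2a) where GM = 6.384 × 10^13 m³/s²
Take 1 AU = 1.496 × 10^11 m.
a = 0.05768 AU = 8.62893 × 10^9 m
GM = 6.384 × 10^13 m³/s²
m = 1241 kg
GMm = 6.384 × 10^13 × 1241 = 7.92254 × 10^16 m³·kg/s²
2a = 1.72579 × 10^10 m
E_bind = GMm/(2a) = 4.59069 × 10^6 J ≈ 4.591 MJ

Final answer: 4.591 MJ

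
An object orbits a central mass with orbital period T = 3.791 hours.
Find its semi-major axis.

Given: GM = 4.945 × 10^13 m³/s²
T = 3.791 hours = 13647.6 s
GM = 4.945 × 10^13 m³/s²
Kepler's third law: a³ = GM T² / (4π²)
T² = 1.86257 × 10^8 s²
a³ = (4.945 × 10^13) × (1.86257 × 10^8) / (4π²) = 2.33302 × 10^20 m³
a = (a³)^(1/3) = 6.15611 × 10^6 m ≈ 6.156 Mm

Final answer: 6.156 Mm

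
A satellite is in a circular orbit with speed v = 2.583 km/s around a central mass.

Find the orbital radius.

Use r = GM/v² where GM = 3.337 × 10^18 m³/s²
v = 2.583 km/s = 2583 m/s
GM = 3.337 × 10^18 m³/s²
v² = 6.67189 × 10^6 m²/s²
r = GM/v² = (3.337 × 10^18) / (6.67189 × 10^6) = 5.00158 × 10^11 m ≈ 500.2 Gm

Final answer: 500.2 Gm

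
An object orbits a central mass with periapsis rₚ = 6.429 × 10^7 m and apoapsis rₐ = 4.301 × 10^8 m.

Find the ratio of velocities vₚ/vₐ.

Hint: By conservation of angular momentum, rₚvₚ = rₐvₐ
rₚ = 6.429 × 10^7 m
rₐ = 4.301 × 10^8 m
rₚvₚ = rₐvₐ  ⇒  vₚ/vₐ = rₐ/rₚ
vₚ/vₐ = (4.301 × 10^8) / (6.429 × 10^7) = 6.69

Final answer: vₚ/vₐ = 6.69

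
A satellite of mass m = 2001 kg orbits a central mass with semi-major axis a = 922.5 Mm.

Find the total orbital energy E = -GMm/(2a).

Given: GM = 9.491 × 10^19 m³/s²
a = 922.5 Mm = 9.225 × 10^8 m
GM = 9.491 × 10^19 m³/s²
2a = 1.845 × 10^9 m
GMm = 9.491 × 10^19 × 2001 = 1.89915 × 10^23 m³·kg/s²
E = −GMm/(2a) = -1.02935 × 10^14 J ≈ -102.9 TJ

Final answer: -102.9 TJ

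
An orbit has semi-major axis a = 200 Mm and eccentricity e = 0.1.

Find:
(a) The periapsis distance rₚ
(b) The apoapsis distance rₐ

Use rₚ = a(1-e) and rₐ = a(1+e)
a = 200 Mm = 2 × 10^8 m
e = 0.1:  1 − e = 0.9,  1 + e = 1.1
(a) rₚ = a(1 − e) = 2 × 10^8 m × 0.9 = 1.8 × 10^8 m ≈ 180 Mm
(b) rₐ = a(1 + e) = 2 × 10^8 m × 1.1 = 2.2 × 10^8 m ≈ 220 Mm

Final answer:
(a) rₚ = 180 Mm
(b) rₐ = 220 Mm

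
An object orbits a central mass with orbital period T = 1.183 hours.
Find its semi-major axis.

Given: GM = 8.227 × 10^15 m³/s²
T = 1.183 hours = 4258.8 s
GM = 8.227 × 10^15 m³/s²
Kepler's third law: a³ = GM T² / (4π²)
T² = 1.81374 × 10^7 s²
a³ = (8.227 × 10^15) × (1.81374 × 10^7) / (4π²) = 3.77969 × 10^21 m³
a = (a³)^(1/3) = 1.55771 × 10^7 m ≈ 15.58 Mm

Final answer: 15.58 Mm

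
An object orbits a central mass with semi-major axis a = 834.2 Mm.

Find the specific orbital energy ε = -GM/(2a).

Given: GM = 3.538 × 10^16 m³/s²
a = 834.2 Mm = 8.342 × 10^8 m
GM = 3.538 × 10^16 m³/s²
2a = 1.6684 × 10^9 m
ε = −GM/(2a) = -2.12059 × 10^7 J/kg ≈ -21.21 MJ/kg

Final answer: -21.21 MJ/kg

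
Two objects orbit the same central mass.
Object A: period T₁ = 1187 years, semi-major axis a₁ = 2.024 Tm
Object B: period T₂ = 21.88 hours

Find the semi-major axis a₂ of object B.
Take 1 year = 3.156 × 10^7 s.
T₁ = 1187 years = 3.74617 × 10^10 s
T₂ = 21.88 hours = 78768 s
a₁ = 2.024 Tm = 2.024 × 10^12 m
Kepler's third law: (T₂/T₁)² = (a₂/a₁)³  ⇒  a₂ = a₁ (T₂/T₁)^(2/3)
T₂/T₁ = 2.10263 × 10^-6
(T₂/T₁)^(2/3) = 0.000164125
a₂ = 2.024 × 10^12 m × 0.000164125 = 3.32189 × 10^8 m ≈ 332.2 Mm

Final answer: a₂ = 332.2 Mm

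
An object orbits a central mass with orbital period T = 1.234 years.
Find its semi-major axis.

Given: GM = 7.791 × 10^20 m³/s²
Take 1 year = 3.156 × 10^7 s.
T = 1.234 years = 3.8945 × 10^7 s
GM = 7.791 × 10^20 m³/s²
Kepler's third law: a³ = GM T² / (4π²)
T² = 1.51672 × 10^15 s²
a³ = (7.791 × 10^20) × (1.51672 × 10^15) / (4π²) = 2.99321 × 10^34 m³
a = (a³)^(1/3) = 3.10489 × 10^11 m ≈ 310.5 Gm

Final answer: 310.5 Gm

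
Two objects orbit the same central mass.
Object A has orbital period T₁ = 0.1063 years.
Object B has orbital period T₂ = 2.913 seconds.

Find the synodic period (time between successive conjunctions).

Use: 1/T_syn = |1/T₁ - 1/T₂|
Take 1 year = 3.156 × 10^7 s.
T₁ = 0.1063 years = 3.35483 × 10^6 s
T₂ = 2.913 seconds
1/T₁ = 2.98078 × 10^-7 s⁻¹
1/T₂ = 0.343289 s⁻¹
|1/T₁ − 1/T₂| = 0.343288 s⁻¹
T_syn = 1 / |1/T₁ − 1/T₂| = 2.913 s ≈ 2.913 seconds

Final answer: T_syn = 2.913 seconds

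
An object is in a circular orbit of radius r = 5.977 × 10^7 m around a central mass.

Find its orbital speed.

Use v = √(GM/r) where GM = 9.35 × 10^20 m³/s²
r = 5.977 × 10^7 m
GM = 9.35 × 10^20 m³/s²
GM/r = (9.35 × 10^20) / (5.977 × 10^7) = 1.56433 × 10^13 m²/s²
v = √(GM/r) = 3.95516 × 10^6 m/s ≈ 3955 km/s

Final answer: 3955 km/s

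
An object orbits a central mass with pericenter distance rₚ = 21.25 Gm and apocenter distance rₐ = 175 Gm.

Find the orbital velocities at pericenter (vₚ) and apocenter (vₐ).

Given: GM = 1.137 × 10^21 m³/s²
rₚ = 21.25 Gm = 2.125 × 10^10 m
rₐ = 175 Gm = 1.75 × 10^11 m
GM = 1.137 × 10^21 m³/s²
a = (rₚ + rₐ)/2 = 9.8125 × 10^10 m
Vis-viva: v² = GM (2/r − 1/a)
vₚ² = 1.137 × 10^21 × (9.41176 × 10^-11 − 1.01911 × 10^-11) = 9.54245 × 10^10 m²/s²
vₚ = 308909 m/s ≈ 308.9 km/s
vₐ² = 1.137 × 10^21 × (1.14286 × 10^-11 − 1.01911 × 10^-11) = 1.40702 × 10^9 m²/s²
vₐ = 37510.3 m/s ≈ 37.51 km/s

Final answer: vₚ = 308.9 km/s, vₐ = 37.51 km/s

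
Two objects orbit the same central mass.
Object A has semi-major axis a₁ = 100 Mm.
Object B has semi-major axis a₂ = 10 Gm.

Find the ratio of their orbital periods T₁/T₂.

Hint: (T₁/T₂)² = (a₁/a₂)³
a₁ = 100 Mm = 1 × 10^8 m
a₂ = 10 Gm = 1 × 10^10 m
a₁/a₂ = 0.01
T₁/T₂ = (a₁/a₂)^(3/2) = (0.01)^1.5 = 0.001

Final answer: T₁/T₂ = 0.001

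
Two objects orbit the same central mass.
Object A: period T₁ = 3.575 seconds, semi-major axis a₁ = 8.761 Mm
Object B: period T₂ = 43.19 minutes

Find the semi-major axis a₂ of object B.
T₁ = 3.575 seconds
T₂ = 43.19 minutes = 2591.4 s
a₁ = 8.761 Mm = 8.761 × 10^6 m
Kepler's third law: (T₂/T₁)² = (a₂/a₁)³  ⇒  a₂ = a₁ (T₂/T₁)^(2/3)
T₂/T₁ = 724.867
(T₂/T₁)^(2/3) = 80.6936
a₂ = 8.761 × 10^6 m × 80.6936 = 7.06956 × 10^8 m ≈ 707 Mm

Final answer: a₂ = 707 Mm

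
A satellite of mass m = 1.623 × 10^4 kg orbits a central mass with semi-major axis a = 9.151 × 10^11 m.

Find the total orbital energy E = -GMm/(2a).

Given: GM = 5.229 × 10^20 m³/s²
a = 9.151 × 10^11 m
GM = 5.229 × 10^20 m³/s²
2a = 1.8302 × 10^12 m
GMm = 5.229 × 10^20 × 16230 = 8.48667 × 10^24 m³·kg/s²
E = −GMm/(2a) = -4.63702 × 10^12 J ≈ -4.637 TJ

Final answer: -4.637 TJ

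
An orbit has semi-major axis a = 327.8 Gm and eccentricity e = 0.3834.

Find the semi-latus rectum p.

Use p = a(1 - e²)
a = 327.8 Gm = 3.278 × 10^11 m
e = 0.3834,  e² = 0.146996,  1 − e² = 0.853004
p = a(1 − e²) = 3.278 × 10^11 m × 0.853004 = 2.79615 × 10^11 m ≈ 279.6 Gm

Final answer: p = 279.6 Gm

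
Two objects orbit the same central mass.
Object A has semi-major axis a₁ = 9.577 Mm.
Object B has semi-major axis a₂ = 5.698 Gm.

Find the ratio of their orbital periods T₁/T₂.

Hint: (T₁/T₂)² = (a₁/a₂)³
a₁ = 9.577 Mm = 9.577 × 10^6 m
a₂ = 5.698 Gm = 5.698 × 10^9 m
a₁/a₂ = 0.00168077
T₁/T₂ = (a₁/a₂)^(3/2) = (0.00168077)^1.5 = 6.89066 × 10^-5

Final answer: T₁/T₂ = 6.891 × 10^-5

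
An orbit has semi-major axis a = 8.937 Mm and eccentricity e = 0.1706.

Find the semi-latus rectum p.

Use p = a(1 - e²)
a = 8.937 Mm = 8.937 × 10^6 m
e = 0.1706,  e² = 0.0291044,  1 − e² = 0.970896
p = a(1 − e²) = 8.937 × 10^6 m × 0.970896 = 8.67689 × 10^6 m ≈ 8.677 Mm

Final answer: p = 8.677 Mm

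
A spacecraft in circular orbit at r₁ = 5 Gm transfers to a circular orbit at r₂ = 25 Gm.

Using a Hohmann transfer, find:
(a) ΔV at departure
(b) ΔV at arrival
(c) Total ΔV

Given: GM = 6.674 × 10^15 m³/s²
r₁ = 5 Gm = 5 × 10^9 m
r₂ = 25 Gm = 2.5 × 10^10 m
GM = 6.674 × 10^15 m³/s²
Transfer ellipse: a_t = (r₁ + r₂)/2 = 1.5 × 10^10 m
Circular speed at r₁: v₁ = √(GM/r₁) = 1155.34 m/s
Transfer speed at r₁ (periapsis): v₁ₜ = √(GM(2/r₁ − 1/a_t)) = 1491.53 m/s
(a) ΔV₁ = v₁ₜ − v₁ = 336.196 m/s ≈ 336.2 m/s
Circular speed at r₂: v₂ = √(GM/r₂) = 516.682 m/s
Transfer speed at r₂ (apoapsis): v₂ₜ = √(GM(2/r₂ − 1/a_t)) = 298.306 m/s
(b) ΔV₂ = v₂ − v₂ₜ = 218.375 m/s ≈ 218.4 m/s
(c) ΔV_total = ΔV₁ + ΔV₂ = 554.572 m/s ≈ 554.6 m/s

Final answer:
(a) ΔV₁ = 336.2 m/s
(b) ΔV₂ = 218.4 m/s
(c) ΔV_total = 554.6 m/s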